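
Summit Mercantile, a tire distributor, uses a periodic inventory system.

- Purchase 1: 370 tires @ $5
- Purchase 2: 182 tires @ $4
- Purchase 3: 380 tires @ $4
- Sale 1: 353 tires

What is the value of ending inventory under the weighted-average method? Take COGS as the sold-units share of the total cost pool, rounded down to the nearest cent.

Sale 1, sell 353: 353/932 × $4,098.00 → $1,552.13
Ending inventory (cost pool remaining) = $2,545.87
Check: goods available $4,098.00 = COGS $1,552.13 + ending $2,545.87

Ending inventory = $2,545.87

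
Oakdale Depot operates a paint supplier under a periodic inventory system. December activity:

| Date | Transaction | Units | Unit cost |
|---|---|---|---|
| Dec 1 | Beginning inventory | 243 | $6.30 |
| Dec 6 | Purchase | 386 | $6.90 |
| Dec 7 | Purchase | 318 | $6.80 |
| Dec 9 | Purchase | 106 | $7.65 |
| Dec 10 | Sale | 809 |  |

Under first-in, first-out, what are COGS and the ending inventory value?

Dec 10, 809 sold [FIFO — oldest first]: 243 @ $6.30 + 386 @ $6.90 + 180 @ $6.80 = $5,418.30
Ending inventory: 138 @ $6.80 + 106 @ $7.65 = $1,749.30

COGS = $5,418.30; ending inventory = $1,749.30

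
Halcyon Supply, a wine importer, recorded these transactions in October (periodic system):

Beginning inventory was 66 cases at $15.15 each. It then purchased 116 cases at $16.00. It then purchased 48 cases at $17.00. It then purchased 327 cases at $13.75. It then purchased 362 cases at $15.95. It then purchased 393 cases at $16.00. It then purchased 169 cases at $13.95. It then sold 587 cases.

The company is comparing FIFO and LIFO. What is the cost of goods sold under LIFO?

COGS = $9,044.30

FIFO COGS: 66 @ $15.15 + 116 @ $16.00 + 48 @ $17.00 + 327 @ $13.75 + 30 @ $15.95 = $8,646.65
LIFO COGS: 169 @ $13.95 + 393 @ $16.00 + 25 @ $15.95 = $9,044.30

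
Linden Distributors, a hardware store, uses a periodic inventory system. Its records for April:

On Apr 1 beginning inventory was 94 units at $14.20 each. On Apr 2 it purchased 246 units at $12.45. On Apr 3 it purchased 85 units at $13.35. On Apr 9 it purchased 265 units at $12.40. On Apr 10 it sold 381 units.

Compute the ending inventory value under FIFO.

Ending inventory = $3,873.40

Apr 10, 381 sold [FIFO — oldest first]: 94 @ $14.20 + 246 @ $12.45 + 41 @ $13.35 = $4,944.85
Ending inventory: 44 @ $13.35 + 265 @ $12.40 = $3,873.40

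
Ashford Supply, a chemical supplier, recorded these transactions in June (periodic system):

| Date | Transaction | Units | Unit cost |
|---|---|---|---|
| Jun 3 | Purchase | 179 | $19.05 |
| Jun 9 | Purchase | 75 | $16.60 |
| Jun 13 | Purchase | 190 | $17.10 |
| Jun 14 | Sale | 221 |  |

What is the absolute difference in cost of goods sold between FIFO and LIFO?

$343.55

FIFO COGS: 179 @ $19.05 + 42 @ $16.60 = $4,107.15
LIFO COGS: 190 @ $17.10 + 31 @ $16.60 = $3,763.60
Difference = |$4,107.15 − $3,763.60| = $343.55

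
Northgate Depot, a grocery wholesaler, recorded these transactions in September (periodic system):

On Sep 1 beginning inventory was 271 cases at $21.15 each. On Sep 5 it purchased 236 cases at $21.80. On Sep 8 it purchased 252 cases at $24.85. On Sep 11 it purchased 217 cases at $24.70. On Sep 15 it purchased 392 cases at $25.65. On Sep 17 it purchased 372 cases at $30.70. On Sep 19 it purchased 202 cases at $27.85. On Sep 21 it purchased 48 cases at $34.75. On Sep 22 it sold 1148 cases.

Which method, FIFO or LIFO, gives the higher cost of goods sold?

LIFO

FIFO COGS: 271 @ $21.15 + 236 @ $21.80 + 252 @ $24.85 + 217 @ $24.70 + 172 @ $25.65 = $26,910.35
LIFO COGS: 48 @ $34.75 + 202 @ $27.85 + 372 @ $30.70 + 392 @ $25.65 + 134 @ $24.70 = $32,078.70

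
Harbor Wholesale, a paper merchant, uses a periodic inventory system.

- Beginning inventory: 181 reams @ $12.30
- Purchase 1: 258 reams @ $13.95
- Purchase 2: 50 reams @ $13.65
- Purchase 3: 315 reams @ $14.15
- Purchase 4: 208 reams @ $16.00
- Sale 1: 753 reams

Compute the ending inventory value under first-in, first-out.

Sale 1 (753) [FIFO — oldest first]: 181 @ $12.30 + 258 @ $13.95 + 50 @ $13.65 + 264 @ $14.15 = $10,243.50
Ending inventory: 51 @ $14.15 + 208 @ $16.00 = $4,049.65

Ending inventory = $4,049.65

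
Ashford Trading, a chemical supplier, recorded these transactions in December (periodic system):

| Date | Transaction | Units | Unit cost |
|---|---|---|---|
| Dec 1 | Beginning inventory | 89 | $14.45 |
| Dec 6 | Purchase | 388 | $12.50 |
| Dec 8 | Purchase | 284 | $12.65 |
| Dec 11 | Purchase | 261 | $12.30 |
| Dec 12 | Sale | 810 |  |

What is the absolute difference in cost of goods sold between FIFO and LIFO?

$215.95

FIFO COGS: 89 @ $14.45 + 388 @ $12.50 + 284 @ $12.65 + 49 @ $12.30 = $10,331.35
LIFO COGS: 261 @ $12.30 + 284 @ $12.65 + 265 @ $12.50 = $10,115.40
Difference = |$10,331.35 − $10,115.40| = $215.95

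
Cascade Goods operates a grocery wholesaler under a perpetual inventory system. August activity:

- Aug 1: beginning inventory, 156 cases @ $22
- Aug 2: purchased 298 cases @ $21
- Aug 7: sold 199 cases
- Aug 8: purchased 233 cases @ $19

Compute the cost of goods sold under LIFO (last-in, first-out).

Aug 7, 199 sold [LIFO — newest first]: 199 @ $21 = $4,179
Ending inventory: 156 @ $22 + 99 @ $21 + 233 @ $19 = $9,938

COGS = $4,179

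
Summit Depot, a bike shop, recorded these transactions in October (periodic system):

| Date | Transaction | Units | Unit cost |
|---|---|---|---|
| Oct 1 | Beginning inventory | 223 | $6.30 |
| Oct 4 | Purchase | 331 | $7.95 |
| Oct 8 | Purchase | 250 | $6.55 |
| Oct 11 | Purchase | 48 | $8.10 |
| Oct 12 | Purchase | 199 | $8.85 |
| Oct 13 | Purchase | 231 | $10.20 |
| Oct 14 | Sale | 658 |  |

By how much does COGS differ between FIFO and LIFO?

FIFO COGS: 223 @ $6.30 + 331 @ $7.95 + 104 @ $6.55 = $4,717.55
LIFO COGS: 231 @ $10.20 + 199 @ $8.85 + 48 @ $8.10 + 180 @ $6.55 = $5,685.15
Difference = |$4,717.55 − $5,685.15| = $967.60

$967.60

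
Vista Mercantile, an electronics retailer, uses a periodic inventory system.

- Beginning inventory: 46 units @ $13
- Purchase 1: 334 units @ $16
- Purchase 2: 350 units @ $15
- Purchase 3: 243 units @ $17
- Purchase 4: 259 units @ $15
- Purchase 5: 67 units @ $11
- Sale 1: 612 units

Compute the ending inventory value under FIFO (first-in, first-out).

Sale 1 (612) [FIFO — oldest first]: 46 @ $13 + 334 @ $16 + 232 @ $15 = $9,422
Ending inventory: 118 @ $15 + 243 @ $17 + 259 @ $15 + 67 @ $11 = $10,523

Ending inventory = $10,523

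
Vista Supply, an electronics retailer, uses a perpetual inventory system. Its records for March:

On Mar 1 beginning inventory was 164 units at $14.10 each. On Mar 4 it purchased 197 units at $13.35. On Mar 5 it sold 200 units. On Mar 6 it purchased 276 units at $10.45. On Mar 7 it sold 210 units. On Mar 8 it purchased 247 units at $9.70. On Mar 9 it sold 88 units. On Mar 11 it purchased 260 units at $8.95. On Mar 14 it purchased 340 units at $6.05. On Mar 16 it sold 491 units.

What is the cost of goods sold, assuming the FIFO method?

Mar 5, 200 sold [FIFO — oldest first]: 164 @ $14.10 + 36 @ $13.35 = $2,793.00
Mar 7, 210 sold [FIFO — oldest first]: 161 @ $13.35 + 49 @ $10.45 = $2,661.40
Mar 9, 88 sold [FIFO — oldest first]: 88 @ $10.45 = $919.60
Mar 16, 491 sold [FIFO — oldest first]: 139 @ $10.45 + 247 @ $9.70 + 105 @ $8.95 = $4,788.20
Total COGS = $2,793.00 + $2,661.40 + $919.60 + $4,788.20 = $11,162.20
Ending inventory: 155 @ $8.95 + 340 @ $6.05 = $3,444.25

COGS = $11,162.20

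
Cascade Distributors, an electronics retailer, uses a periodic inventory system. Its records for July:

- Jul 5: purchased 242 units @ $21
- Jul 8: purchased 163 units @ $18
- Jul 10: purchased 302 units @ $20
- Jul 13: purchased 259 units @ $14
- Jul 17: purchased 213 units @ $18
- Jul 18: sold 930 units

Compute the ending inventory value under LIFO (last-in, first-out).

Jul 18, 930 sold [LIFO — newest first]: 213 @ $18 + 259 @ $14 + 302 @ $20 + 156 @ $18 = $16,308
Ending inventory: 242 @ $21 + 7 @ $18 = $5,208
Check: goods available $21,516 = COGS $16,308 + ending $5,208

Ending inventory = $5,208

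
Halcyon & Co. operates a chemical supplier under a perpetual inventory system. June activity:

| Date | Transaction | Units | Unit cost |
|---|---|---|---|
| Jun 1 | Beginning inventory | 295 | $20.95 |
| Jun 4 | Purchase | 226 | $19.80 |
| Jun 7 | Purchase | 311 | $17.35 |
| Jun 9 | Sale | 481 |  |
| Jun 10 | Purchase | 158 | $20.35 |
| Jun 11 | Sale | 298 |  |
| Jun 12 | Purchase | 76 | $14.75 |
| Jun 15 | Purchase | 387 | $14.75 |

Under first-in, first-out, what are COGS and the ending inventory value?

COGS = $15,131.35; ending inventory = $10,964.10

Jun 9, 481 sold [FIFO — oldest first]: 295 @ $20.95 + 186 @ $19.80 = $9,863.05
Jun 11, 298 sold [FIFO — oldest first]: 40 @ $19.80 + 258 @ $17.35 = $5,268.30
Total COGS = $9,863.05 + $5,268.30 = $15,131.35
Ending inventory: 53 @ $17.35 + 158 @ $20.35 + 76 @ $14.75 + 387 @ $14.75 = $10,964.10
Check: goods available $26,095.45 = COGS $15,131.35 + ending $10,964.10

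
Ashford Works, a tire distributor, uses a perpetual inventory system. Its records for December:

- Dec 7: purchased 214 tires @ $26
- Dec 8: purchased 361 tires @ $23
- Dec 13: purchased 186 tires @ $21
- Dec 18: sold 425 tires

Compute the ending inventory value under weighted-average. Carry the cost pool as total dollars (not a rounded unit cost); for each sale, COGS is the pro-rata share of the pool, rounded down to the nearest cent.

Ending inventory = $7,847.22

After Dec 7: 214 on hand, pool $5,564.00 (≈ $26.0000 each)
After Dec 8: 575 on hand, pool $13,867.00 (≈ $24.1165 each)
After Dec 13: 761 on hand, pool $17,773.00 (≈ $23.3548 each)
Dec 18, sell 425: 425/761 × $17,773.00 → $9,925.78
Ending inventory (cost pool remaining) = $7,847.22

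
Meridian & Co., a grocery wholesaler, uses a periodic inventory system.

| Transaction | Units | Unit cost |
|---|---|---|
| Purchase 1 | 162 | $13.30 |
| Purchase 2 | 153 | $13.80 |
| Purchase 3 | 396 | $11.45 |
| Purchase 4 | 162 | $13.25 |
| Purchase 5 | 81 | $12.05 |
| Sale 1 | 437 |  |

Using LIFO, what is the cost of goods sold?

Sale 1 (437) [LIFO — newest first]: 81 @ $12.05 + 162 @ $13.25 + 194 @ $11.45 = $5,343.85
Ending inventory: 162 @ $13.30 + 153 @ $13.80 + 202 @ $11.45 = $6,578.90
Check: goods available $11,922.75 = COGS $5,343.85 + ending $6,578.90

COGS = $5,343.85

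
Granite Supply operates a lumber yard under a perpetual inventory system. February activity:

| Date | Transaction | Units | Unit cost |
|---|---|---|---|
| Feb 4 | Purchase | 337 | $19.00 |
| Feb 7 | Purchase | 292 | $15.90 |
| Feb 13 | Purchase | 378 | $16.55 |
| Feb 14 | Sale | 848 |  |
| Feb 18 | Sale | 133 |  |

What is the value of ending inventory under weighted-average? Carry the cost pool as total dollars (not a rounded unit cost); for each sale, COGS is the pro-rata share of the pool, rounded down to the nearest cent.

After Feb 4: 337 on hand, pool $6,403.00 (≈ $19.0000 each)
After Feb 7: 629 on hand, pool $11,045.80 (≈ $17.5609 each)
After Feb 13: 1007 on hand, pool $17,301.70 (≈ $17.1814 each)
Feb 14, sell 848: 848/1007 × $17,301.70 → $14,569.85
Feb 18, sell 133: 133/159 × $2,731.85 → $2,285.13
Total COGS = $14,569.85 + $2,285.13 = $16,854.98
Ending inventory (cost pool remaining) = $446.72
Check: goods available $17,301.70 = COGS $16,854.98 + ending $446.72

Ending inventory = $446.72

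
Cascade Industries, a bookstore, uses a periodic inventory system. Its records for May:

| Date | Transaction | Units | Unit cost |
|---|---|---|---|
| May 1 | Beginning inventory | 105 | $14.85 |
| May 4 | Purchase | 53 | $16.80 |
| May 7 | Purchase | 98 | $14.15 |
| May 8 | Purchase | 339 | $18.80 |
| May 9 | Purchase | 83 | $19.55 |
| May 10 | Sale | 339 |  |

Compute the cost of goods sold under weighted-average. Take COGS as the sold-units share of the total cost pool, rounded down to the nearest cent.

May 10, sell 339: 339/678 × $11,832.20 → $5,916.10
Ending inventory (cost pool remaining) = $5,916.10
Check: goods available $11,832.20 = COGS $5,916.10 + ending $5,916.10

COGS = $5,916.10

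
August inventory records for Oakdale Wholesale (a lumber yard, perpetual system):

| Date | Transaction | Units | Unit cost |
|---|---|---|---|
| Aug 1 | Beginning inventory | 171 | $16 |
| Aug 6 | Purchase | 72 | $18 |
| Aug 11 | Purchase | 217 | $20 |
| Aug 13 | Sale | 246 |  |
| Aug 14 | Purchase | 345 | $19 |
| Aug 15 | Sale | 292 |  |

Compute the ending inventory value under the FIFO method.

Ending inventory = $5,073

Aug 13, 246 sold [FIFO — oldest first]: 171 @ $16 + 72 @ $18 + 3 @ $20 = $4,092
Aug 15, 292 sold [FIFO — oldest first]: 214 @ $20 + 78 @ $19 = $5,762
Total COGS = $4,092 + $5,762 = $9,854
Ending inventory: 267 @ $19 = $5,073
Check: goods available $14,927 = COGS $9,854 + ending $5,073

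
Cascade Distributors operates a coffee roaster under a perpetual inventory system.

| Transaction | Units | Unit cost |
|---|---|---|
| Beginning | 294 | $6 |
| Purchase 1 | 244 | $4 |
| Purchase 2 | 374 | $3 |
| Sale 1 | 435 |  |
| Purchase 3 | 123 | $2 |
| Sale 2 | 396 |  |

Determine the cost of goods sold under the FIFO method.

COGS = $3,619

Sale 1 (435) [FIFO — oldest first]: 294 @ $6 + 141 @ $4 = $2,328
Sale 2 (396) [FIFO — oldest first]: 103 @ $4 + 293 @ $3 = $1,291
Total COGS = $2,328 + $1,291 = $3,619
Ending inventory: 81 @ $3 + 123 @ $2 = $489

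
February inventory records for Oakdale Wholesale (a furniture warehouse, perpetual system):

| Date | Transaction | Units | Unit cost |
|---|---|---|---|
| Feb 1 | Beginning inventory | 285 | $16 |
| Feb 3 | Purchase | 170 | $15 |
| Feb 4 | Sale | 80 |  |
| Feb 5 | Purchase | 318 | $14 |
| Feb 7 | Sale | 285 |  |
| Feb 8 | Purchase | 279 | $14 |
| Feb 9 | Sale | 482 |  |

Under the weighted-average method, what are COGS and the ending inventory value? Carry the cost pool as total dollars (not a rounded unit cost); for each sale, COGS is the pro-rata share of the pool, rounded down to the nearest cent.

COGS = $12,490.85; ending inventory = $2,977.15

After Feb 1: 285 on hand, pool $4,560.00 (≈ $16.0000 each)
After Feb 3: 455 on hand, pool $7,110.00 (≈ $15.6264 each)
Feb 4, sell 80: 80/455 × $7,110.00 → $1,250.10
After Feb 5: 693 on hand, pool $10,311.90 (≈ $14.8801 each)
Feb 7, sell 285: 285/693 × $10,311.90 → $4,240.82
After Feb 8: 687 on hand, pool $9,977.08 (≈ $14.5227 each)
Feb 9, sell 482: 482/687 × $9,977.08 → $6,999.93
Total COGS = $1,250.10 + $4,240.82 + $6,999.93 = $12,490.85
Ending inventory (cost pool remaining) = $2,977.15
Check: goods available $15,468.00 = COGS $12,490.85 + ending $2,977.15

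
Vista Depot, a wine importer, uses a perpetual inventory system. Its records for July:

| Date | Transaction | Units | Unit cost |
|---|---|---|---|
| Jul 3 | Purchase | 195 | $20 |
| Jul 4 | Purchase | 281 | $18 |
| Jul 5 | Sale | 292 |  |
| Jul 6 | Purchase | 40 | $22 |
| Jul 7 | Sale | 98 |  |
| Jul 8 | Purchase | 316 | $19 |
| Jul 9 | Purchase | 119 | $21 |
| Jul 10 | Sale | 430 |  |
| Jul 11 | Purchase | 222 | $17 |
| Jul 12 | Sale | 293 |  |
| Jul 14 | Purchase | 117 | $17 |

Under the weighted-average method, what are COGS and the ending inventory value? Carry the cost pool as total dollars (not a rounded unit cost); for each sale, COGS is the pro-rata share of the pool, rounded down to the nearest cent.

After Jul 3: 195 on hand, pool $3,900.00 (≈ $20.0000 each)
After Jul 4: 476 on hand, pool $8,958.00 (≈ $18.8193 each)
Jul 5, sell 292: 292/476 × $8,958.00 → $5,495.24
After Jul 6: 224 on hand, pool $4,342.76 (≈ $19.3873 each)
Jul 7, sell 98: 98/224 × $4,342.76 → $1,899.95
After Jul 8: 442 on hand, pool $8,446.81 (≈ $19.1104 each)
After Jul 9: 561 on hand, pool $10,945.81 (≈ $19.5112 each)
Jul 10, sell 430: 430/561 × $10,945.81 → $8,389.83
After Jul 11: 353 on hand, pool $6,329.98 (≈ $17.9320 each)
Jul 12, sell 293: 293/353 × $6,329.98 → $5,254.06
After Jul 14: 177 on hand, pool $3,064.92 (≈ $17.3159 each)
Total COGS = $5,495.24 + $1,899.95 + $8,389.83 + $5,254.06 = $21,039.08
Ending inventory (cost pool remaining) = $3,064.92

COGS = $21,039.08; ending inventory = $3,064.92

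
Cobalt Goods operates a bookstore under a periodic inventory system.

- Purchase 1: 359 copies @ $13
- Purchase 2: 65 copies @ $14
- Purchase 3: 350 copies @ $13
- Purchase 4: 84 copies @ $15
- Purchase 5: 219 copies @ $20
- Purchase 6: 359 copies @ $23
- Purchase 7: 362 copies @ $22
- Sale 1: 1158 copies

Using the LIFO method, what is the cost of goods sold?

COGS = $23,603

Sale 1 (1158) [LIFO — newest first]: 362 @ $22 + 359 @ $23 + 219 @ $20 + 84 @ $15 + 134 @ $13 = $23,603
Ending inventory: 359 @ $13 + 65 @ $14 + 216 @ $13 = $8,385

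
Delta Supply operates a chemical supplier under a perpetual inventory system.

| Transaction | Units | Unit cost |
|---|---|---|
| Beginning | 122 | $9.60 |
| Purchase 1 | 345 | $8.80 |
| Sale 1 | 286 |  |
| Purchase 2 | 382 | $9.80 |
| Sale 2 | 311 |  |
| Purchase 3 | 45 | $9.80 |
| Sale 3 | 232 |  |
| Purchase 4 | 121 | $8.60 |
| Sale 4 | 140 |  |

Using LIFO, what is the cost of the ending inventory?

Sale 1 (286) [LIFO — newest first]: 286 @ $8.80 = $2,516.80
Sale 2 (311) [LIFO — newest first]: 311 @ $9.80 = $3,047.80
Sale 3 (232) [LIFO — newest first]: 45 @ $9.80 + 71 @ $9.80 + 59 @ $8.80 + 57 @ $9.60 = $2,203.20
Sale 4 (140) [LIFO — newest first]: 121 @ $8.60 + 19 @ $9.60 = $1,223.00
Total COGS = $2,516.80 + $3,047.80 + $2,203.20 + $1,223.00 = $8,990.80
Ending inventory: 46 @ $9.60 = $441.60

Ending inventory = $441.60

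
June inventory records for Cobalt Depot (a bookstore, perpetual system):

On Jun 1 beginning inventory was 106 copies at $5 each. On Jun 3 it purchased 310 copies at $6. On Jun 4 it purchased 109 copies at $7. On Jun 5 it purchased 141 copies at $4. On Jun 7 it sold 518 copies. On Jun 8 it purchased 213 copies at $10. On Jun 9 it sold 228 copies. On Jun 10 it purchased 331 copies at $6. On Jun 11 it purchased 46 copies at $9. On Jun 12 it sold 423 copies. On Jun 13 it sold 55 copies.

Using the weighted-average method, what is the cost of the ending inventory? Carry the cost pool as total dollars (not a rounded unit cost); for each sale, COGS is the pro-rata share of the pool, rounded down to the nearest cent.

Ending inventory = $218.93

After Jun 1: 106 on hand, pool $530.00 (≈ $5.0000 each)
After Jun 3: 416 on hand, pool $2,390.00 (≈ $5.7452 each)
After Jun 4: 525 on hand, pool $3,153.00 (≈ $6.0057 each)
After Jun 5: 666 on hand, pool $3,717.00 (≈ $5.5811 each)
Jun 7, sell 518: 518/666 × $3,717.00 → $2,891.00
After Jun 8: 361 on hand, pool $2,956.00 (≈ $8.1884 each)
Jun 9, sell 228: 228/361 × $2,956.00 → $1,866.94
After Jun 10: 464 on hand, pool $3,075.06 (≈ $6.6273 each)
After Jun 11: 510 on hand, pool $3,489.06 (≈ $6.8413 each)
Jun 12, sell 423: 423/510 × $3,489.06 → $2,893.86
Jun 13, sell 55: 55/87 × $595.20 → $376.27
Total COGS = $2,891.00 + $1,866.94 + $2,893.86 + $376.27 = $8,028.07
Ending inventory (cost pool remaining) = $218.93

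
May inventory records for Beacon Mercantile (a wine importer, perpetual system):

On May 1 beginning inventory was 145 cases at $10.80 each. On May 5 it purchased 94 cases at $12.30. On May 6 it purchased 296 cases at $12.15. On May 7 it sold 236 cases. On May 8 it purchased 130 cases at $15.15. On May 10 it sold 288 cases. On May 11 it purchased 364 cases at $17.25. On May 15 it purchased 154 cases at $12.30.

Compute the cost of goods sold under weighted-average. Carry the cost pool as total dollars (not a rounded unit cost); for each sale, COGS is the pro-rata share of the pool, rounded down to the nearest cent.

After May 1: 145 on hand, pool $1,566.00 (≈ $10.8000 each)
After May 5: 239 on hand, pool $2,722.20 (≈ $11.3900 each)
After May 6: 535 on hand, pool $6,318.60 (≈ $11.8105 each)
May 7, sell 236: 236/535 × $6,318.60 → $2,787.27
After May 8: 429 on hand, pool $5,500.83 (≈ $12.8224 each)
May 10, sell 288: 288/429 × $5,500.83 → $3,692.86
After May 11: 505 on hand, pool $8,086.97 (≈ $16.0138 each)
After May 15: 659 on hand, pool $9,981.17 (≈ $15.1459 each)
Total COGS = $2,787.27 + $3,692.86 = $6,480.13
Ending inventory (cost pool remaining) = $9,981.17
Check: goods available $16,461.30 = COGS $6,480.13 + ending $9,981.17

COGS = $6,480.13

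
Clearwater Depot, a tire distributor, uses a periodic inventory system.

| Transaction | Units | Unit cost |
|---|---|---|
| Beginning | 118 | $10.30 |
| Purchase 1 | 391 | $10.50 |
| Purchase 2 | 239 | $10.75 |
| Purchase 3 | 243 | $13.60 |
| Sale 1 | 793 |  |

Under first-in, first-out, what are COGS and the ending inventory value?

Sale 1 (793) [FIFO — oldest first]: 118 @ $10.30 + 391 @ $10.50 + 239 @ $10.75 + 45 @ $13.60 = $8,502.15
Ending inventory: 198 @ $13.60 = $2,692.80
Check: goods available $11,194.95 = COGS $8,502.15 + ending $2,692.80

COGS = $8,502.15; ending inventory = $2,692.80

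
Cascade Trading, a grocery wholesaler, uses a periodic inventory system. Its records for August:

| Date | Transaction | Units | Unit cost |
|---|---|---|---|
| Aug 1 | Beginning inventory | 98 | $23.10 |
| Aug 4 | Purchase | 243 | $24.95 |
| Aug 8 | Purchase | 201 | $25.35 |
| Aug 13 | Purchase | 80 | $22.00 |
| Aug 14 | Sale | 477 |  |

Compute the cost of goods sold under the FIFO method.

Aug 14, 477 sold [FIFO — oldest first]: 98 @ $23.10 + 243 @ $24.95 + 136 @ $25.35 = $11,774.25
Ending inventory: 65 @ $25.35 + 80 @ $22.00 = $3,407.75
Check: goods available $15,182.00 = COGS $11,774.25 + ending $3,407.75

COGS = $11,774.25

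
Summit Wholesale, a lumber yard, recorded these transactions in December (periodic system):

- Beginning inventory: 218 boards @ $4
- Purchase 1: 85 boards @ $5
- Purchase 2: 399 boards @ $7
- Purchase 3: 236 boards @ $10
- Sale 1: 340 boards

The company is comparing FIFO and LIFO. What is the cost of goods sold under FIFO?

FIFO COGS: 218 @ $4 + 85 @ $5 + 37 @ $7 = $1,556
LIFO COGS: 236 @ $10 + 104 @ $7 = $3,088

COGS = $1,556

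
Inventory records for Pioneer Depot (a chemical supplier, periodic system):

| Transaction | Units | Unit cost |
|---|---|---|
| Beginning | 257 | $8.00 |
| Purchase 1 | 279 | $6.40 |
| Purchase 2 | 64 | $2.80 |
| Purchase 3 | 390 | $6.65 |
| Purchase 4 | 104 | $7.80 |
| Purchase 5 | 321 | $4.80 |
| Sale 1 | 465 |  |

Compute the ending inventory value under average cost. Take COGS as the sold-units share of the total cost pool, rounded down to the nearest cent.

Sale 1, sell 465: 465/1415 × $8,966.30 → $2,946.52
Ending inventory (cost pool remaining) = $6,019.78

Ending inventory = $6,019.78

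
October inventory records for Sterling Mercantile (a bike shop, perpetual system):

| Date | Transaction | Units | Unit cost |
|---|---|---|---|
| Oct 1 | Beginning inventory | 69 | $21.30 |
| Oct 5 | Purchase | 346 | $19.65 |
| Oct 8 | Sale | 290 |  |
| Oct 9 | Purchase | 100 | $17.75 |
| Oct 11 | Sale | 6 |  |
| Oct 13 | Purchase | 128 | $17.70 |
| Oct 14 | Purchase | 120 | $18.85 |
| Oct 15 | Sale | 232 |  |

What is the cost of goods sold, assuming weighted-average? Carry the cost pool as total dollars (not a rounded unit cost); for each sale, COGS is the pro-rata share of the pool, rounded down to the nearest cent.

After Oct 1: 69 on hand, pool $1,469.70 (≈ $21.3000 each)
After Oct 5: 415 on hand, pool $8,268.60 (≈ $19.9243 each)
Oct 8, sell 290: 290/415 × $8,268.60 → $5,778.05
After Oct 9: 225 on hand, pool $4,265.55 (≈ $18.9580 each)
Oct 11, sell 6: 6/225 × $4,265.55 → $113.74
After Oct 13: 347 on hand, pool $6,417.41 (≈ $18.4940 each)
After Oct 14: 467 on hand, pool $8,679.41 (≈ $18.5855 each)
Oct 15, sell 232: 232/467 × $8,679.41 → $4,311.82
Total COGS = $5,778.05 + $113.74 + $4,311.82 = $10,203.61
Ending inventory (cost pool remaining) = $4,367.59

COGS = $10,203.61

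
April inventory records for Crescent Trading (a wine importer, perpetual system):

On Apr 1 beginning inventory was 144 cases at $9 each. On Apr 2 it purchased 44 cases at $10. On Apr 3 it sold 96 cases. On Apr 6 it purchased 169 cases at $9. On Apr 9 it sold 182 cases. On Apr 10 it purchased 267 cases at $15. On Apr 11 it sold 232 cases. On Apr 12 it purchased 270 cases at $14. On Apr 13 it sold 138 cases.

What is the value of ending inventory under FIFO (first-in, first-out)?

Apr 3, 96 sold [FIFO — oldest first]: 96 @ $9 = $864
Apr 9, 182 sold [FIFO — oldest first]: 48 @ $9 + 44 @ $10 + 90 @ $9 = $1,682
Apr 11, 232 sold [FIFO — oldest first]: 79 @ $9 + 153 @ $15 = $3,006
Apr 13, 138 sold [FIFO — oldest first]: 114 @ $15 + 24 @ $14 = $2,046
Total COGS = $864 + $1,682 + $3,006 + $2,046 = $7,598
Ending inventory: 246 @ $14 = $3,444
Check: goods available $11,042 = COGS $7,598 + ending $3,444

Ending inventory = $3,444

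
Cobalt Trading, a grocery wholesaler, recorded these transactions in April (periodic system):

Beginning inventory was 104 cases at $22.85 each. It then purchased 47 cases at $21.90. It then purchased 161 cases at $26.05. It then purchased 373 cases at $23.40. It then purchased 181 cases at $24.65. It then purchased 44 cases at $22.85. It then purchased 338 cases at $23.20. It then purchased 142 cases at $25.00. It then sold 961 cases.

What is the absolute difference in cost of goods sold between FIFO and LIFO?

$129.15

FIFO COGS: 104 @ $22.85 + 47 @ $21.90 + 161 @ $26.05 + 373 @ $23.40 + 181 @ $24.65 + 44 @ $22.85 + 51 @ $23.20 = $22,978.20
LIFO COGS: 142 @ $25.00 + 338 @ $23.20 + 44 @ $22.85 + 181 @ $24.65 + 256 @ $23.40 = $22,849.05
Difference = |$22,978.20 − $22,849.05| = $129.15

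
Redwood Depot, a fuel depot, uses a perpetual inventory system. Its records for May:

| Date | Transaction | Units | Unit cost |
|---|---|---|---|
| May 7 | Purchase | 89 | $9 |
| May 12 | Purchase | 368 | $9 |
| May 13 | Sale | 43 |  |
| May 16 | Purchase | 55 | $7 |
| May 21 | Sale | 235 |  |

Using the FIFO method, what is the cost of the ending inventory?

May 13, 43 sold [FIFO — oldest first]: 43 @ $9 = $387
May 21, 235 sold [FIFO — oldest first]: 46 @ $9 + 189 @ $9 = $2,115
Total COGS = $387 + $2,115 = $2,502
Ending inventory: 179 @ $9 + 55 @ $7 = $1,996
Check: goods available $4,498 = COGS $2,502 + ending $1,996

Ending inventory = $1,996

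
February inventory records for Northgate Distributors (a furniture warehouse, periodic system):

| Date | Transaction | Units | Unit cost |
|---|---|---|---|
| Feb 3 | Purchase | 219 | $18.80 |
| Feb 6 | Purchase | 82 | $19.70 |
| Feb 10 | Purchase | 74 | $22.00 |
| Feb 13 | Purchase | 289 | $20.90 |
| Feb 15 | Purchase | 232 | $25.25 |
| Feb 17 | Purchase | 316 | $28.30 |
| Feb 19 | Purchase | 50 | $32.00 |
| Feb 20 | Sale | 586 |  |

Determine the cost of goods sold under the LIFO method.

COGS = $16,097.80

Feb 20, 586 sold [LIFO — newest first]: 50 @ $32.00 + 316 @ $28.30 + 220 @ $25.25 = $16,097.80
Ending inventory: 219 @ $18.80 + 82 @ $19.70 + 74 @ $22.00 + 289 @ $20.90 + 12 @ $25.25 = $13,703.70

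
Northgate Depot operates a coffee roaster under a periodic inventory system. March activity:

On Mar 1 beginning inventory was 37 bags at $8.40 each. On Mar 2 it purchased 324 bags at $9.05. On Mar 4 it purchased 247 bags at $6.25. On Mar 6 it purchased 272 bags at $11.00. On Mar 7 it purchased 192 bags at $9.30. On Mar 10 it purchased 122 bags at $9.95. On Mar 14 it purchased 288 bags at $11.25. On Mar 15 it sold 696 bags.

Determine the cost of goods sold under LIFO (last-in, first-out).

Mar 15, 696 sold [LIFO — newest first]: 288 @ $11.25 + 122 @ $9.95 + 192 @ $9.30 + 94 @ $11.00 = $7,273.50
Ending inventory: 37 @ $8.40 + 324 @ $9.05 + 247 @ $6.25 + 178 @ $11.00 = $6,744.75

COGS = $7,273.50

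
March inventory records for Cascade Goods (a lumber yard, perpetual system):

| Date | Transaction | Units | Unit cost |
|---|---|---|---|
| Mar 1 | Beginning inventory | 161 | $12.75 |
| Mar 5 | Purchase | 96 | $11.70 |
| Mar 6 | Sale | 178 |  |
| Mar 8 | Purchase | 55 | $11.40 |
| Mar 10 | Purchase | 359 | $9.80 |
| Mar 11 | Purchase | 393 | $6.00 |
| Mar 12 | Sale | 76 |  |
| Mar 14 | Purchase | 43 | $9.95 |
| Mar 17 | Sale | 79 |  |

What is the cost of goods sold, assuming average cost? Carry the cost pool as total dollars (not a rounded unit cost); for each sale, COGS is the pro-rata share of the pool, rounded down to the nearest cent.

After Mar 1: 161 on hand, pool $2,052.75 (≈ $12.7500 each)
After Mar 5: 257 on hand, pool $3,175.95 (≈ $12.3578 each)
Mar 6, sell 178: 178/257 × $3,175.95 → $2,199.68
After Mar 8: 134 on hand, pool $1,603.27 (≈ $11.9647 each)
After Mar 10: 493 on hand, pool $5,121.47 (≈ $10.3884 each)
After Mar 11: 886 on hand, pool $7,479.47 (≈ $8.4418 each)
Mar 12, sell 76: 76/886 × $7,479.47 → $641.57
After Mar 14: 853 on hand, pool $7,265.75 (≈ $8.5179 each)
Mar 17, sell 79: 79/853 × $7,265.75 → $672.91
Total COGS = $2,199.68 + $641.57 + $672.91 = $3,514.16
Ending inventory (cost pool remaining) = $6,592.84
Check: goods available $10,107.00 = COGS $3,514.16 + ending $6,592.84

COGS = $3,514.16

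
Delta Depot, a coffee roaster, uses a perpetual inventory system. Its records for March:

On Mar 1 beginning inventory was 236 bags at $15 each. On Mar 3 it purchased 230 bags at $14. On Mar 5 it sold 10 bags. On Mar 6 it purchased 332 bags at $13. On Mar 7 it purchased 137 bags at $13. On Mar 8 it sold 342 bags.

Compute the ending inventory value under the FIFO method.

Mar 5, 10 sold [FIFO — oldest first]: 10 @ $15 = $150
Mar 8, 342 sold [FIFO — oldest first]: 226 @ $15 + 116 @ $14 = $5,014
Total COGS = $150 + $5,014 = $5,164
Ending inventory: 114 @ $14 + 332 @ $13 + 137 @ $13 = $7,693

Ending inventory = $7,693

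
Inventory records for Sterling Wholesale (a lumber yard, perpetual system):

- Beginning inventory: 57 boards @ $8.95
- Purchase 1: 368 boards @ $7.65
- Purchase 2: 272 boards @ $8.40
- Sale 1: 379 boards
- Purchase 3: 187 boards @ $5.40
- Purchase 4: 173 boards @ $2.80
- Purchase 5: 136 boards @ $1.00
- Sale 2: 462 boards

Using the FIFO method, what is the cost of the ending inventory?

Ending inventory = $852.60

Sale 1 (379) [FIFO — oldest first]: 57 @ $8.95 + 322 @ $7.65 = $2,973.45
Sale 2 (462) [FIFO — oldest first]: 46 @ $7.65 + 272 @ $8.40 + 144 @ $5.40 = $3,414.30
Total COGS = $2,973.45 + $3,414.30 = $6,387.75
Ending inventory: 43 @ $5.40 + 173 @ $2.80 + 136 @ $1.00 = $852.60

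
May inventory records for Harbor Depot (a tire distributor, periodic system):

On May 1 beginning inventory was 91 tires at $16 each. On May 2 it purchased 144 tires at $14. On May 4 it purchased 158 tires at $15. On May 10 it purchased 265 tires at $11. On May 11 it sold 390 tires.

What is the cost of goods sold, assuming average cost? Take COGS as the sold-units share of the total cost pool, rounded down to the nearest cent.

May 11, sell 390: 390/658 × $8,757.00 → $5,190.31
Ending inventory (cost pool remaining) = $3,566.69
Check: goods available $8,757.00 = COGS $5,190.31 + ending $3,566.69

COGS = $5,190.31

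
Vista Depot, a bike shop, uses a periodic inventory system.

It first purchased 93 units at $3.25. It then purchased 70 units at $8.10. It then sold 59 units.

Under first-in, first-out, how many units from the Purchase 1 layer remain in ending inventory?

34

Sale 1 (59) [FIFO — oldest first]: 59 @ $3.25 = $191.75
Ending inventory: 34 @ $3.25 + 70 @ $8.10 = $677.50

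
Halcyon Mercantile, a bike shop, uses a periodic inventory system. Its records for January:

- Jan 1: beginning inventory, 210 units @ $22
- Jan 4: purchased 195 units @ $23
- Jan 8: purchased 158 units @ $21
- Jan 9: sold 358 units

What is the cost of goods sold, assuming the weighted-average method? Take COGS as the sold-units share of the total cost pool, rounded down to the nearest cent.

COGS = $7,899.52

Jan 9, sell 358: 358/563 × $12,423.00 → $7,899.52
Ending inventory (cost pool remaining) = $4,523.48
Check: goods available $12,423.00 = COGS $7,899.52 + ending $4,523.48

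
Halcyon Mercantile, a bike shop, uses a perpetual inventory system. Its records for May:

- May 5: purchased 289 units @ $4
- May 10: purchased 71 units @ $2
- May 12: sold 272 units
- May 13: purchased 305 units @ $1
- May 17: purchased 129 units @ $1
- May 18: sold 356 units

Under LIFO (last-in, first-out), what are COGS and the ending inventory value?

COGS = $1,302; ending inventory = $430

May 12, 272 sold [LIFO — newest first]: 71 @ $2 + 201 @ $4 = $946
May 18, 356 sold [LIFO — newest first]: 129 @ $1 + 227 @ $1 = $356
Total COGS = $946 + $356 = $1,302
Ending inventory: 88 @ $4 + 78 @ $1 = $430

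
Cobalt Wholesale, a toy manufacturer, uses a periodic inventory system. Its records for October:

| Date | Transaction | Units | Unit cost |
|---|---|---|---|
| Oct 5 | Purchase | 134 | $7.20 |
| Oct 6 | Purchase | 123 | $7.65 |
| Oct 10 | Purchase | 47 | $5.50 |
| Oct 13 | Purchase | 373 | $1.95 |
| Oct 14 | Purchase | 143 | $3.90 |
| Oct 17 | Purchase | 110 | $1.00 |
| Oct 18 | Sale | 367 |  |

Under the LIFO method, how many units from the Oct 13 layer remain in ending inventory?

259

Oct 18, 367 sold [LIFO — newest first]: 110 @ $1.00 + 143 @ $3.90 + 114 @ $1.95 = $890.00
Ending inventory: 134 @ $7.20 + 123 @ $7.65 + 47 @ $5.50 + 259 @ $1.95 = $2,669.30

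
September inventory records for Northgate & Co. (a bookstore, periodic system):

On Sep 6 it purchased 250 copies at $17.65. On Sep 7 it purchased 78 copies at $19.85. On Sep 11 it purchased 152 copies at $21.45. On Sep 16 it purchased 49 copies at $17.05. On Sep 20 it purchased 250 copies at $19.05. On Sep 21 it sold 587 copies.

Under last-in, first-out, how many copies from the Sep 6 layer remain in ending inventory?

192

Sep 21, 587 sold [LIFO — newest first]: 250 @ $19.05 + 49 @ $17.05 + 152 @ $21.45 + 78 @ $19.85 + 58 @ $17.65 = $11,430.35
Ending inventory: 192 @ $17.65 = $3,388.80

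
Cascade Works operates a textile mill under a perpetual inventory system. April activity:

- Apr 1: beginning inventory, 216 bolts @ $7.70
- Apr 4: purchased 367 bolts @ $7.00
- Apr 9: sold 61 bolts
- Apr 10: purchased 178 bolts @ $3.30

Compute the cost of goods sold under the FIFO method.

Apr 9, 61 sold [FIFO — oldest first]: 61 @ $7.70 = $469.70
Ending inventory: 155 @ $7.70 + 367 @ $7.00 + 178 @ $3.30 = $4,349.90

COGS = $469.70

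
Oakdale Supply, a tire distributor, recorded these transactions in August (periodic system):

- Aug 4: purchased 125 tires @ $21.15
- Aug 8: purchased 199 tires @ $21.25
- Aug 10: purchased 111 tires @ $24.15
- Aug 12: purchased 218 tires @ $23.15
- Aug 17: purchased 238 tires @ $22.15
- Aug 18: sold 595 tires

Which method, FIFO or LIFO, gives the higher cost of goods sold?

FIFO COGS: 125 @ $21.15 + 199 @ $21.25 + 111 @ $24.15 + 160 @ $23.15 = $13,257.15
LIFO COGS: 238 @ $22.15 + 218 @ $23.15 + 111 @ $24.15 + 28 @ $21.25 = $13,594.05

LIFO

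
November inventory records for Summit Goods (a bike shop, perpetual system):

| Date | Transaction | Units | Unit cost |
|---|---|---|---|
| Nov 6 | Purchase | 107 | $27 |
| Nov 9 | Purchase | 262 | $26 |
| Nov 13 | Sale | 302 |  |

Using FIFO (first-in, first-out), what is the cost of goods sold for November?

Nov 13, 302 sold [FIFO — oldest first]: 107 @ $27 + 195 @ $26 = $7,959
Ending inventory: 67 @ $26 = $1,742

COGS = $7,959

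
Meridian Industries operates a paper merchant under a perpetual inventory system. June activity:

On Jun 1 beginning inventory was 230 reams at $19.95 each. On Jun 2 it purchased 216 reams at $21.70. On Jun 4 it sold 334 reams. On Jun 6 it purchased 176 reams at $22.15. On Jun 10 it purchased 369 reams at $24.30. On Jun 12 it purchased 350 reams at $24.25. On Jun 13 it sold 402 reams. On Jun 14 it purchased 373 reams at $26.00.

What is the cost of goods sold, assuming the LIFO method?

Jun 4, 334 sold [LIFO — newest first]: 216 @ $21.70 + 118 @ $19.95 = $7,041.30
Jun 13, 402 sold [LIFO — newest first]: 350 @ $24.25 + 52 @ $24.30 = $9,751.10
Total COGS = $7,041.30 + $9,751.10 = $16,792.40
Ending inventory: 112 @ $19.95 + 176 @ $22.15 + 317 @ $24.30 + 373 @ $26.00 = $23,533.90

COGS = $16,792.40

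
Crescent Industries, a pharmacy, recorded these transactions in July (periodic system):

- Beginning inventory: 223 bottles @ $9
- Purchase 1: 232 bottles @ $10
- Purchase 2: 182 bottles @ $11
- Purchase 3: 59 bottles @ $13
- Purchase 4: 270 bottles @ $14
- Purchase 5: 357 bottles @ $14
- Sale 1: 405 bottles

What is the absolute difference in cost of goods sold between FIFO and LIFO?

FIFO COGS: 223 @ $9 + 182 @ $10 = $3,827
LIFO COGS: 357 @ $14 + 48 @ $14 = $5,670
Difference = |$3,827 − $5,670| = $1,843

$1,843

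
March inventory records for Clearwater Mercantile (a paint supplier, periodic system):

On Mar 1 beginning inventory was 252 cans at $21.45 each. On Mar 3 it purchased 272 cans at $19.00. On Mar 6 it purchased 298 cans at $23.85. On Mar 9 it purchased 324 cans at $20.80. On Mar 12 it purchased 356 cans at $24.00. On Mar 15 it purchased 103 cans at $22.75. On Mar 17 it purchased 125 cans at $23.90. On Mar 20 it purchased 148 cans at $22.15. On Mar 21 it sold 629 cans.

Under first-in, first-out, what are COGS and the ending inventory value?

COGS = $13,077.65; ending inventory = $28,495.20

Mar 21, 629 sold [FIFO — oldest first]: 252 @ $21.45 + 272 @ $19.00 + 105 @ $23.85 = $13,077.65
Ending inventory: 193 @ $23.85 + 324 @ $20.80 + 356 @ $24.00 + 103 @ $22.75 + 125 @ $23.90 + 148 @ $22.15 = $28,495.20
Check: goods available $41,572.85 = COGS $13,077.65 + ending $28,495.20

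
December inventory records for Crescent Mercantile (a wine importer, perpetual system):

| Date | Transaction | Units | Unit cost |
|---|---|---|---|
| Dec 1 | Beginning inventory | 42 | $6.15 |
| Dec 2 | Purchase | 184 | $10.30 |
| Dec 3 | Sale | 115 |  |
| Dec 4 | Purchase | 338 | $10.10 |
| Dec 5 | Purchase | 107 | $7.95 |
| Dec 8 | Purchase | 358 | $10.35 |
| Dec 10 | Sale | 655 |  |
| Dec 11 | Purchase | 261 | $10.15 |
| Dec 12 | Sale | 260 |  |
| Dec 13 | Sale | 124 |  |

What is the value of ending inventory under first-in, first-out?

Ending inventory = $1,380.40

Dec 3, 115 sold [FIFO — oldest first]: 42 @ $6.15 + 73 @ $10.30 = $1,010.20
Dec 10, 655 sold [FIFO — oldest first]: 111 @ $10.30 + 338 @ $10.10 + 107 @ $7.95 + 99 @ $10.35 = $6,432.40
Dec 12, 260 sold [FIFO — oldest first]: 259 @ $10.35 + 1 @ $10.15 = $2,690.80
Dec 13, 124 sold [FIFO — oldest first]: 124 @ $10.15 = $1,258.60
Total COGS = $1,010.20 + $6,432.40 + $2,690.80 + $1,258.60 = $11,392.00
Ending inventory: 136 @ $10.15 = $1,380.40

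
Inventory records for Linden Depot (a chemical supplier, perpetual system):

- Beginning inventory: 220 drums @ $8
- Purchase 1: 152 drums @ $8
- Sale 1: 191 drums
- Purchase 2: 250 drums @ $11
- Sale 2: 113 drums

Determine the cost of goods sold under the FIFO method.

COGS = $2,432

Sale 1 (191) [FIFO — oldest first]: 191 @ $8 = $1,528
Sale 2 (113) [FIFO — oldest first]: 29 @ $8 + 84 @ $8 = $904
Total COGS = $1,528 + $904 = $2,432
Ending inventory: 68 @ $8 + 250 @ $11 = $3,294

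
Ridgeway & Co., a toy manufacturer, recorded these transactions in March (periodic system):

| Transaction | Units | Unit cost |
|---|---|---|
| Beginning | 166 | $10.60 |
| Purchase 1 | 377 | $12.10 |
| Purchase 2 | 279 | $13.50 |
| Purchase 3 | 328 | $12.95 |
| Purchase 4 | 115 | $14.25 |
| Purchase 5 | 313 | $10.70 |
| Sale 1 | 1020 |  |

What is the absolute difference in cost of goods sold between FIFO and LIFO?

FIFO COGS: 166 @ $10.60 + 377 @ $12.10 + 279 @ $13.50 + 198 @ $12.95 = $12,651.90
LIFO COGS: 313 @ $10.70 + 115 @ $14.25 + 328 @ $12.95 + 264 @ $13.50 = $12,799.45
Difference = |$12,651.90 − $12,799.45| = $147.55

$147.55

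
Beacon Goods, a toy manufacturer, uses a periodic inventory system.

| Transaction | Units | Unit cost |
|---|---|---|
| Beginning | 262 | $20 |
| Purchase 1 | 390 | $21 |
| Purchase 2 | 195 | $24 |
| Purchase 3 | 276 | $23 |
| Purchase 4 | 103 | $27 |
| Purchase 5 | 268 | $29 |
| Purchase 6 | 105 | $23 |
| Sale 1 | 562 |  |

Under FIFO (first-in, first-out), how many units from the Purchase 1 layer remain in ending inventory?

Sale 1 (562) [FIFO — oldest first]: 262 @ $20 + 300 @ $21 = $11,540
Ending inventory: 90 @ $21 + 195 @ $24 + 276 @ $23 + 103 @ $27 + 268 @ $29 + 105 @ $23 = $25,886

90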